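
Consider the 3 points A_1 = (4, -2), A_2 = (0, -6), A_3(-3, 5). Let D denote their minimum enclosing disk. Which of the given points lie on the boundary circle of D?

A_1, A_2, A_3

Side lengths²: A_1A_2² = 32, A_1A_3² = 98, A_2A_3² = 130.
Since A_2A_3² = 130 ≥ 98 + 32 = 130, the angle opposite A_2A_3 is not acute, so the smallest enclosing circle has A_2A_3 as diameter.
Centre = midpoint of A_2A_3 = (-1.5, -0.5), r² = 130/4 = 32.5.
The points at distance exactly r from the centre are A_1, A_2, A_3 — 3 points.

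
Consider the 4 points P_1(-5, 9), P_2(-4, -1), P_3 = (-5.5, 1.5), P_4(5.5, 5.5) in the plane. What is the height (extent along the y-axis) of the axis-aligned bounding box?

max y = 9, min y = -1, so height = 10.

10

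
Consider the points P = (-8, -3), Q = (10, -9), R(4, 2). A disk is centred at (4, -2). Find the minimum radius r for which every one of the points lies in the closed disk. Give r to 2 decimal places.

The required radius is the distance from (4, -2) to the farthest point.
Squared distances: 145, 85, 16.
Maximum is 145, attained at P.
r = √145 ≈ 12.04.

12.04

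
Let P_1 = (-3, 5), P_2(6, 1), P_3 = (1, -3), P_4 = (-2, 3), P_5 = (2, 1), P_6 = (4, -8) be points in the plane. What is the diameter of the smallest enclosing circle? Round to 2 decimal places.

The minimum enclosing circle of a finite set is fixed by two of the points (as a diameter) or three (as a circumcircle).
The farthest pair is P_1–P_6 with squared distance 218. The circle on this segment as diameter has centre (0.5, -1.5) and r² = 218/4 = 54.5.
Check P_2: distance² to centre = 36.5 ≤ 54.5, so it lies inside.
All remaining points lie in this disk, and no smaller disk contains both endpoints, so this is the minimum enclosing circle.
Diameter = 2r = 2√(54.5) ≈ 14.76.

14.76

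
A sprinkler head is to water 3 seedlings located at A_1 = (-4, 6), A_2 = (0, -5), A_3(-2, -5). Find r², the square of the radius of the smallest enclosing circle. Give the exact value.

34.25

Side lengths²: A_1A_2² = 137, A_1A_3² = 125, A_2A_3² = 4.
Since A_1A_2² = 137 ≥ 125 + 4 = 129, the angle opposite A_1A_2 is not acute, so the smallest enclosing circle has A_1A_2 as diameter.
Centre = midpoint of A_1A_2 = (-2, 0.5), r² = 137/4 = 34.25.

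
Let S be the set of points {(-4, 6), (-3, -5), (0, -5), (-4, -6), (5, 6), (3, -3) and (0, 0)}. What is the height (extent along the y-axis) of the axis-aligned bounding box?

12

max y = 6, min y = -6, so height = 12.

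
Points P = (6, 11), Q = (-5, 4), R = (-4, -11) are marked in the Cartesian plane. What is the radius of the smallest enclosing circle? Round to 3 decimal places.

12.083

Side lengths²: PQ² = 170, PR² = 584, QR² = 226.
Since PR² = 584 ≥ 226 + 170 = 396, the angle opposite PR is not acute, so the smallest enclosing circle has PR as diameter.
Centre = midpoint of PR = (1, 0), r² = 584/4 = 146.
r = √146 ≈ 12.083.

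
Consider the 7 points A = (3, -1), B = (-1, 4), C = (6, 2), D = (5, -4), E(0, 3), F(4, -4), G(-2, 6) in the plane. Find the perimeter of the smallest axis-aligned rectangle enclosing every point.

Width = max x − min x = 6 − (-2) = 8.
Height = max y − min y = 6 − (-4) = 10.
Perimeter = 2(8 + 10) = 36.

36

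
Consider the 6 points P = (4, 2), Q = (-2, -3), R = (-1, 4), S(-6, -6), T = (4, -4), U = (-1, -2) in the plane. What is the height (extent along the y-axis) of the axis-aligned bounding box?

10

max y = 4, min y = -6, so height = 10.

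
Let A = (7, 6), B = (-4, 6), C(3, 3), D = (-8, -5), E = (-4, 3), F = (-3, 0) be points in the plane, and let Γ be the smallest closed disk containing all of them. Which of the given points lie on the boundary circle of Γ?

The farthest pair is A–D with squared distance 346. The circle on this segment as diameter has centre (-0.5, 0.5) and r² = 346/4 = 86.5.
Check B: distance² to centre = 42.5 ≤ 86.5, so it lies inside.
All remaining points lie in this disk, and no smaller disk contains both endpoints, so this is the minimum enclosing circle.
The points at distance exactly r from the centre are A, D — 2 points.

A, D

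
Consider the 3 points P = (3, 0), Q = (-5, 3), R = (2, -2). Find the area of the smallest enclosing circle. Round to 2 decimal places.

Side lengths²: PQ² = 73, PR² = 5, QR² = 74.
Since QR² = 74 < 73 + 5 = 78, the triangle is acute, so the smallest enclosing circle is the circumcircle.
Circumcentre = (-47/38, 33/38), r² = 13505/722.
Area = π·r² = π·13505/722 ≈ 58.76.

58.76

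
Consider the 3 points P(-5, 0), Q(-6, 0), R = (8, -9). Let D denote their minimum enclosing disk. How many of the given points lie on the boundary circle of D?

Side lengths²: PQ² = 1, PR² = 250, QR² = 277.
Since QR² = 277 ≥ 250 + 1 = 251, the angle opposite QR is not acute, so the smallest enclosing circle has QR as diameter.
Centre = midpoint of QR = (1, -4.5), r² = 277/4 = 69.25.
The points at distance exactly r from the centre are Q, R — 2 points.

2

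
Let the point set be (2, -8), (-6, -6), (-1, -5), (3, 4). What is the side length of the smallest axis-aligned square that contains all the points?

12

The bounding box has width 9 and height 12.
An axis-aligned square enclosing the set must have side ≥ max(width, height).
So the minimum side is max(9, 12) = 12.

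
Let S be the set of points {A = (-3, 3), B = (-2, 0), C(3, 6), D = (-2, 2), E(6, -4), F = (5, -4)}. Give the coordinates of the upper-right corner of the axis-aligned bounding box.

x-range [-3, 6], y-range [-4, 6].
The upper-right corner is (6, 6).

(6, 6)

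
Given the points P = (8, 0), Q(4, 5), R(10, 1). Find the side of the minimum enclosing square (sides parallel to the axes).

6

The bounding box has width 6 and height 5.
An axis-aligned square enclosing the set must have side ≥ max(width, height).
So the minimum side is max(6, 5) = 6.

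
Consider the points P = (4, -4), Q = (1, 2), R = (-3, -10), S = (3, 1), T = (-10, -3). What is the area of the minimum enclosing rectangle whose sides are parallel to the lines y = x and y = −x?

127.5

In coordinates u = x + y, v = x − y the rectangle is axis-aligned; the map (x,y)→(u,v) scales areas by 2.
u-values: 0, 3, -13, 4, -13; range = 4 − (-13) = 17.
v-values: 8, -1, 7, 2, -7; range = 8 − (-7) = 15.
Area = (17 × 15) / 2 = 127.5.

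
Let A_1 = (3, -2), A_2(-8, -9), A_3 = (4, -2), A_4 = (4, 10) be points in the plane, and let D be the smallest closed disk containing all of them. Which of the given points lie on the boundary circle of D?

A_2, A_4

A smallest enclosing disk is always determined by at most three of the input points on its boundary.
The farthest pair is A_2–A_4 with squared distance 505. The circle on this segment as diameter has centre (-2, 0.5) and r² = 505/4 = 126.25.
Check A_1: distance² to centre = 31.25 ≤ 126.25, so it lies inside.
All remaining points lie in this disk, and no smaller disk contains both endpoints, so this is the minimum enclosing circle.
The points at distance exactly r from the centre are A_2, A_4 — 2 points.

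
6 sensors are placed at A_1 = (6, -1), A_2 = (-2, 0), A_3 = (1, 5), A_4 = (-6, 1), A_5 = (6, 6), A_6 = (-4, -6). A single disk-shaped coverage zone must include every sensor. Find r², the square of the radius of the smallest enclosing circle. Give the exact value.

The farthest pair is A_5–A_6 with squared distance 244. The circle on this segment as diameter has centre (1, 0) and r² = 244/4 = 61.
Check A_1: distance² to centre = 26 ≤ 61, so it lies inside.
All remaining points lie in this disk, and no smaller disk contains both endpoints, so this is the minimum enclosing circle.

61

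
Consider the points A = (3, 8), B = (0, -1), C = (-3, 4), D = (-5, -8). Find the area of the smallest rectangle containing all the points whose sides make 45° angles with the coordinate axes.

In coordinates u = x + y, v = x − y the rectangle is axis-aligned; the map (x,y)→(u,v) scales areas by 2.
u-values: 11, -1, 1, -13; range = 11 − (-13) = 24.
v-values: -5, 1, -7, 3; range = 3 − (-7) = 10.
Area = (24 × 10) / 2 = 120.

120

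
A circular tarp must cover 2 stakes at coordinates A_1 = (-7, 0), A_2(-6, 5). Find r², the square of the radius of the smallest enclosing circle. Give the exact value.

6.5

The smallest circle enclosing two points has them as diameter endpoints.
Centre = midpoint = (-6.5, 2.5); r² = |A_1A_2|²/4 = 26/4 = 6.5.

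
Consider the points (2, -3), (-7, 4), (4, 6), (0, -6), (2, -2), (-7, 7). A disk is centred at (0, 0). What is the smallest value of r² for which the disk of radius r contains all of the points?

The required radius is the distance from (0, 0) to the farthest point.
Squared distances: 13, 65, 52, 36, 8, 98.
Maximum is 98, attained at (-7, 7).

98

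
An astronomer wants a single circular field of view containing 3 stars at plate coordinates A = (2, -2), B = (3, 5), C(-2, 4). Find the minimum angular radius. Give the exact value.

65/17

Side lengths²: AB² = 50, AC² = 52, BC² = 26.
Since AC² = 52 < 50 + 26 = 76, the triangle is acute, so the smallest enclosing circle is the circumcircle.
Circumcentre = (18/17, 29/17), r² = 4225/289.
r = √(4225/289) = 65/17.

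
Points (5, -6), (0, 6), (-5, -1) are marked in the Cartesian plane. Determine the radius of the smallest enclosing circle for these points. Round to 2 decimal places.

6.58

Call the three points A, B, C in the order given.
Side lengths²: AB² = 169, AC² = 125, BC² = 74.
Since AB² = 169 < 125 + 74 = 199, the triangle is acute, so the smallest enclosing circle is the circumcircle.
Circumcentre = (59/38, -15/38), r² = 31265/722.
r = √(31265/722) ≈ 6.58.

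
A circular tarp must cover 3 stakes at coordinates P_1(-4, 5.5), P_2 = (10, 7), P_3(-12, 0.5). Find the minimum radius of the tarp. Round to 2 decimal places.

11.47

Side lengths²: P_1P_2² = 198.25, P_1P_3² = 89, P_2P_3² = 526.25.
Since P_2P_3² = 526.25 ≥ 198.25 + 89 = 287.25, the angle opposite P_2P_3 is not acute, so the smallest enclosing circle has P_2P_3 as diameter.
Centre = midpoint of P_2P_3 = (-1, 3.75), r² = 526.25/4 = 131.5625.
r = √(131.5625) ≈ 11.47.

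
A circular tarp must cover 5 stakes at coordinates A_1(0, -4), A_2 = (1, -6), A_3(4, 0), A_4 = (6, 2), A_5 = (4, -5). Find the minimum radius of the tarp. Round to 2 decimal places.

4.72

A smallest enclosing disk is always determined by at most three of the input points on its boundary.
The farthest pair is A_2–A_4 with squared distance 89. The circle on this segment as diameter has centre (3.5, -2) and r² = 89/4 = 22.25.
Check A_1: distance² to centre = 16.25 ≤ 22.25, so it lies inside.
All remaining points lie in this disk, and no smaller disk contains both endpoints, so this is the minimum enclosing circle.
r = √(22.25) ≈ 4.72.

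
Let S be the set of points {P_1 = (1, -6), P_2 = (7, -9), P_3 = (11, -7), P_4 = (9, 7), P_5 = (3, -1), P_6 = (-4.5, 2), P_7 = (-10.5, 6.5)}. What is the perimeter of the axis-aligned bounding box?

75

Width = max x − min x = 11 − (-10.5) = 21.5.
Height = max y − min y = 7 − (-9) = 16.
Perimeter = 2(21.5 + 16) = 75.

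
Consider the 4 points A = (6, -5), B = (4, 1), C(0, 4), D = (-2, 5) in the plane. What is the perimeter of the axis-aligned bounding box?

36

Width = max x − min x = 6 − (-2) = 8.
Height = max y − min y = 5 − (-5) = 10.
Perimeter = 2(8 + 10) = 36.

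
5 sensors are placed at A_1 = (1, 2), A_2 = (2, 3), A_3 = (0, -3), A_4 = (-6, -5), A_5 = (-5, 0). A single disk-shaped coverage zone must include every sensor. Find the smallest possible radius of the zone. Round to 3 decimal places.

5.657

The farthest pair is A_2–A_4 with squared distance 128. The circle on this segment as diameter has centre (-2, -1) and r² = 128/4 = 32.
Check A_1: distance² to centre = 18 ≤ 32, so it lies inside.
All remaining points lie in this disk, and no smaller disk contains both endpoints, so this is the minimum enclosing circle.
r = √32 ≈ 5.657.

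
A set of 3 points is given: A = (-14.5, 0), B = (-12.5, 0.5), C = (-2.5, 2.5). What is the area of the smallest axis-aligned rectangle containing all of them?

30

x ranges over [-14.5, -2.5], width 12.
y ranges over [0, 2.5], height 2.5.
Area = 12 × 2.5 = 30.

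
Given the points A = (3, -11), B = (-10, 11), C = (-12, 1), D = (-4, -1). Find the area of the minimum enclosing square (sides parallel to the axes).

The bounding box has width 15 and height 22.
An axis-aligned square enclosing the set must have side ≥ max(width, height).
So the minimum side is max(15, 22) = 22.
Area = 22² = 484.

484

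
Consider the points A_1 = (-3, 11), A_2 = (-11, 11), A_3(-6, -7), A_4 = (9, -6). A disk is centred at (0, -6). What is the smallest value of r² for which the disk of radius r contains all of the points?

The required radius is the distance from (0, -6) to the farthest point.
Squared distances: 298, 410, 37, 81.
Maximum is 410, attained at A_2.

410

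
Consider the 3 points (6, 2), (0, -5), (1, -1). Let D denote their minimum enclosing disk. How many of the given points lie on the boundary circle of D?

2

Call the three points A, B, C in the order given.
Side lengths²: AB² = 85, AC² = 34, BC² = 17.
Since AB² = 85 ≥ 34 + 17 = 51, the angle opposite AB is not acute, so the smallest enclosing circle has AB as diameter.
Centre = midpoint of AB = (3, -1.5), r² = 85/4 = 21.25.
The points at distance exactly r from the centre are (6, 2), (0, -5) — 2 points.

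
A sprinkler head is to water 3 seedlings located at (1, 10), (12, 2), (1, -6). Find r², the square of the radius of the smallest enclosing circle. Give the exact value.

34225/484

Call the three points A, B, C in the order given.
Side lengths²: AB² = 185, AC² = 256, BC² = 185.
Since AC² = 256 < 185 + 185 = 370, the triangle is acute, so the smallest enclosing circle is the circumcircle.
Circumcentre = (79/22, 2), r² = 34225/484.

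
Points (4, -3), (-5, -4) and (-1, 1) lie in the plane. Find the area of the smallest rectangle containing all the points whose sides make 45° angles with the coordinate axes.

45

In coordinates u = x + y, v = x − y the rectangle is axis-aligned; the map (x,y)→(u,v) scales areas by 2.
u-values: 1, -9, 0; range = 1 − (-9) = 10.
v-values: 7, -1, -2; range = 7 − (-2) = 9.
Area = (10 × 9) / 2 = 45.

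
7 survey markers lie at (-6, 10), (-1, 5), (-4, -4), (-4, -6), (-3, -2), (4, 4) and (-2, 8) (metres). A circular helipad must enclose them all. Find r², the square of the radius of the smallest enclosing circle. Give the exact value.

90610/1369

A smallest enclosing disk is always determined by at most three of the input points on its boundary.
The minimum enclosing circle is determined by three boundary points: (-6, 10), (-4, -6), (4, 4).
Their circumcentre is (-145/37, 79/37) with r² = 90610/1369.
The farthest remaining point (-2, 8) is at distance² 52130/1369 ≤ 90610/1369.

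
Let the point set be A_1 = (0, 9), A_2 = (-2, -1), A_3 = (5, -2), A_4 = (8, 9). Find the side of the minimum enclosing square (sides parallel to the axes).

11

The bounding box has width 10 and height 11.
An axis-aligned square enclosing the set must have side ≥ max(width, height).
So the minimum side is max(10, 11) = 11.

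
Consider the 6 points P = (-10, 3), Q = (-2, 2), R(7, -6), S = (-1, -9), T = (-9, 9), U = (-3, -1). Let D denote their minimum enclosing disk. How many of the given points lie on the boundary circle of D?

2

The farthest pair is R–T with squared distance 481. The circle on this segment as diameter has centre (-1, 1.5) and r² = 481/4 = 120.25.
Check P: distance² to centre = 83.25 ≤ 120.25, so it lies inside.
All remaining points lie in this disk, and no smaller disk contains both endpoints, so this is the minimum enclosing circle.
The points at distance exactly r from the centre are R, T — 2 points.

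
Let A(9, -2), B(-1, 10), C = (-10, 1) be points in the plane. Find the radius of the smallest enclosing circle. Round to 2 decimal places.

9.66

Side lengths²: AB² = 244, AC² = 370, BC² = 162.
Since AC² = 370 < 244 + 162 = 406, the triangle is acute, so the smallest enclosing circle is the circumcircle.
Circumcentre = (-4/11, 4/11), r² = 11285/121.
r = √(11285/121) ≈ 9.66.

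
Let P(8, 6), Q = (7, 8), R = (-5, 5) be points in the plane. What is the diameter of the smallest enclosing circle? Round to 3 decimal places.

13.038

Side lengths²: PQ² = 5, PR² = 170, QR² = 153.
Since PR² = 170 ≥ 153 + 5 = 158, the angle opposite PR is not acute, so the smallest enclosing circle has PR as diameter.
Centre = midpoint of PR = (1.5, 5.5), r² = 170/4 = 42.5.
Diameter = 2r = 2√(42.5) ≈ 13.038.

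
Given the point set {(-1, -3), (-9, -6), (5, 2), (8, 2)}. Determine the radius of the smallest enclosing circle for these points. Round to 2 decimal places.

The minimum enclosing circle of a finite set is fixed by two of the points (as a diameter) or three (as a circumcircle).
The farthest pair is (-9, -6)–(8, 2) with squared distance 353. The circle on this segment as diameter has centre (-0.5, -2) and r² = 353/4 = 88.25.
Check (-1, -3): distance² to centre = 1.25 ≤ 88.25, so it lies inside.
All remaining points lie in this disk, and no smaller disk contains both endpoints, so this is the minimum enclosing circle.
r = √(88.25) ≈ 9.39.

9.39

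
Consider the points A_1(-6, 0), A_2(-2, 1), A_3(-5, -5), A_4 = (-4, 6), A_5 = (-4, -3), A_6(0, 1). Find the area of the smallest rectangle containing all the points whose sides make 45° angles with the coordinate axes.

60

In coordinates u = x + y, v = x − y the rectangle is axis-aligned; the map (x,y)→(u,v) scales areas by 2.
u-values: -6, -1, -10, 2, -7, 1; range = 2 − (-10) = 12.
v-values: -6, -3, 0, -10, -1, -1; range = 0 − (-10) = 10.
Area = (12 × 10) / 2 = 60.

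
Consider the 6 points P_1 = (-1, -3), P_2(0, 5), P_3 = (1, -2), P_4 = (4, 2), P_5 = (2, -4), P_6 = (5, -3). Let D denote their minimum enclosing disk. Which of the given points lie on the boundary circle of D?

By Welzl's lemma the MEC is supported by two points (diametrically opposite) or three points (on a circumcircle).
The minimum enclosing circle is determined by three boundary points: P_1, P_2, P_6.
Their circumcentre is (2, 0.6875) with r² = 22.59765625.
The farthest remaining point P_5 is at distance² 21.97265625 ≤ 22.59765625.
The points at distance exactly r from the centre are P_1, P_2, P_6 — 3 points.

P_1, P_2, P_6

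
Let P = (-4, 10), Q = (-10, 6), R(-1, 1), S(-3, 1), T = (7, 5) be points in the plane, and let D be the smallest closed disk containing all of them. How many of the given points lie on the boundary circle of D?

2

The minimum enclosing circle of a finite set is fixed by two of the points (as a diameter) or three (as a circumcircle).
The farthest pair is Q–T with squared distance 290. The circle on this segment as diameter has centre (-1.5, 5.5) and r² = 290/4 = 72.5.
Check P: distance² to centre = 26.5 ≤ 72.5, so it lies inside.
All remaining points lie in this disk, and no smaller disk contains both endpoints, so this is the minimum enclosing circle.
The points at distance exactly r from the centre are Q, T — 2 points.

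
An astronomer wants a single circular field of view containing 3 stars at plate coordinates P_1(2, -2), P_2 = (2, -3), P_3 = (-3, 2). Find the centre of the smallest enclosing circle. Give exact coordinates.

(-0.5, -0.5)

Side lengths²: P_1P_2² = 1, P_1P_3² = 41, P_2P_3² = 50.
Since P_2P_3² = 50 ≥ 41 + 1 = 42, the angle opposite P_2P_3 is not acute, so the smallest enclosing circle has P_2P_3 as diameter.
Centre = midpoint of P_2P_3 = (-0.5, -0.5), r² = 50/4 = 12.5.
Centre = (-0.5, -0.5).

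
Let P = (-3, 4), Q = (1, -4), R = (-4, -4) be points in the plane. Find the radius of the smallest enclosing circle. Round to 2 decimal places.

4.51

Side lengths²: PQ² = 80, PR² = 65, QR² = 25.
Since PQ² = 80 < 65 + 25 = 90, the triangle is acute, so the smallest enclosing circle is the circumcircle.
Circumcentre = (-1.5, -0.25), r² = 20.3125.
r = √(20.3125) ≈ 4.51.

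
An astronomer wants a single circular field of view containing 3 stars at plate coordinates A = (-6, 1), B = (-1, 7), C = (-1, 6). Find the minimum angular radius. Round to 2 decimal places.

3.91

Side lengths²: AB² = 61, AC² = 50, BC² = 1.
Since AB² = 61 ≥ 50 + 1 = 51, the angle opposite AB is not acute, so the smallest enclosing circle has AB as diameter.
Centre = midpoint of AB = (-3.5, 4), r² = 61/4 = 15.25.
r = √(15.25) ≈ 3.91.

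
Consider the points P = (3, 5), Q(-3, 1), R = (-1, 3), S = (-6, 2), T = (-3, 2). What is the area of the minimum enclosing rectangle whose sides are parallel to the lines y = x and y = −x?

In coordinates u = x + y, v = x − y the rectangle is axis-aligned; the map (x,y)→(u,v) scales areas by 2.
u-values: 8, -2, 2, -4, -1; range = 8 − (-4) = 12.
v-values: -2, -4, -4, -8, -5; range = -2 − (-8) = 6.
Area = (12 × 6) / 2 = 36.

36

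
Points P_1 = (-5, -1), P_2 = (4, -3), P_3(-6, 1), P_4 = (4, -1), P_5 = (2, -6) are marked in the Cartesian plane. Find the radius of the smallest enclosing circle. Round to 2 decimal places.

5.43

The minimum enclosing circle of a finite set is fixed by two of the points (as a diameter) or three (as a circumcircle).
The minimum enclosing circle is determined by three boundary points: P_2, P_3, P_5.
Their circumcentre is (-24/19, -63/38) with r² = 42601/1444.
The farthest remaining point P_4 is at distance² 40625/1444 ≤ 42601/1444.
r = √(42601/1444) ≈ 5.43.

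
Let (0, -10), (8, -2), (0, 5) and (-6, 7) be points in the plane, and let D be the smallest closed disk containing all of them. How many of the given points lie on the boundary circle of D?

3

A smallest enclosing disk is always determined by at most three of the input points on its boundary.
The minimum enclosing circle is determined by three boundary points: (0, -10), (8, -2), (-6, 7).
Their circumcentre is (-53/46, -39/46) with r² = 90025/1058.
The farthest remaining point (0, 5) is at distance² 37585/1058 ≤ 90025/1058.
The points at distance exactly r from the centre are (0, -10), (8, -2), (-6, 7) — 3 points.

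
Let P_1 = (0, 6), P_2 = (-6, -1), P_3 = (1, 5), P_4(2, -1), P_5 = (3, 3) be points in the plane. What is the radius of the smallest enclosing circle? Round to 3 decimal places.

A smallest enclosing disk is always determined by at most three of the input points on its boundary.
The minimum enclosing circle is determined by three boundary points: P_1, P_2, P_5.
Their circumcentre is (-43/26, 35/26) with r² = 8245/338.
The farthest remaining point P_3 is at distance² 6893/338 ≤ 8245/338.
r = √(8245/338) ≈ 4.939.

4.939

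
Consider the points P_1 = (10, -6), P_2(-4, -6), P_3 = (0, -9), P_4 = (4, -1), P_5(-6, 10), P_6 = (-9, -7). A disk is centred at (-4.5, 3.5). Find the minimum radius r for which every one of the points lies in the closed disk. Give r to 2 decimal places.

17.33

The required radius is the distance from (-4.5, 3.5) to the farthest point.
Squared distances: 300.5, 90.5, 176.5, 92.5, 44.5, 130.5.
Maximum is 300.5, attained at P_1.
r = √(300.5) ≈ 17.33.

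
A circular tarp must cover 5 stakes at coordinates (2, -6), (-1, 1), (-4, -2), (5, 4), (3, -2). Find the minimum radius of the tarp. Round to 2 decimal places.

5.66

By Welzl's lemma the MEC is supported by two points (diametrically opposite) or three points (on a circumcircle).
The minimum enclosing circle is determined by three boundary points: (2, -6), (-4, -2), (5, 4).
Their circumcentre is (17/12, -0.375) with r² = 18421/576.
The farthest remaining point (-1, 1) is at distance² 4453/576 ≤ 18421/576.
r = √(18421/576) ≈ 5.66.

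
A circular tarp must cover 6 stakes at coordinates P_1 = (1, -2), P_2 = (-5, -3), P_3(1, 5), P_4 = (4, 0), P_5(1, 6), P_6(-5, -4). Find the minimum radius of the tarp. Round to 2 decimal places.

The minimum enclosing circle of a finite set is fixed by two of the points (as a diameter) or three (as a circumcircle).
The minimum enclosing circle is determined by three boundary points: P_4, P_5, P_6.
Their circumcentre is (-39/22, 19/22) with r² = 8245/242.
The farthest remaining point P_2 is at distance² 6133/242 ≤ 8245/242.
r = √(8245/242) ≈ 5.84.

5.84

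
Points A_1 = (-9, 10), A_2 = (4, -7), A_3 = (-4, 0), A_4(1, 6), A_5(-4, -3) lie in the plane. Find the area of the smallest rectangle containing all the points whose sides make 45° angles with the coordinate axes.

In coordinates u = x + y, v = x − y the rectangle is axis-aligned; the map (x,y)→(u,v) scales areas by 2.
u-values: 1, -3, -4, 7, -7; range = 7 − (-7) = 14.
v-values: -19, 11, -4, -5, -1; range = 11 − (-19) = 30.
Area = (14 × 30) / 2 = 210.

210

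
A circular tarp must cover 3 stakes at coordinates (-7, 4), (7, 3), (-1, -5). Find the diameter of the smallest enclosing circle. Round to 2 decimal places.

14.31

Call the three points A, B, C in the order given.
Side lengths²: AB² = 197, AC² = 117, BC² = 128.
Since AB² = 197 < 128 + 117 = 245, the triangle is acute, so the smallest enclosing circle is the circumcircle.
Circumcentre = (-0.1, 2.1), r² = 51.22.
Diameter = 2r = 2√(51.22) ≈ 14.31.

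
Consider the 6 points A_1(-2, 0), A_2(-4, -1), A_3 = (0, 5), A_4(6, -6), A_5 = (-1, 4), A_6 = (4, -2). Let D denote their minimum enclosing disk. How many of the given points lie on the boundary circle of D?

By Welzl's lemma the MEC is supported by two points (diametrically opposite) or three points (on a circumcircle).
The minimum enclosing circle is determined by three boundary points: A_2, A_3, A_4.
Their circumcentre is (2.3125, -0.875) with r² = 39.86328125.
The farthest remaining point A_5 is at distance² 34.73828125 ≤ 39.86328125.
The points at distance exactly r from the centre are A_2, A_3, A_4 — 3 points.

3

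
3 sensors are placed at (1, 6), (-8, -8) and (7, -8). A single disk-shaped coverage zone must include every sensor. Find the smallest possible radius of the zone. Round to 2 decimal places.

9.05

Call the three points A, B, C in the order given.
Side lengths²: AB² = 277, AC² = 232, BC² = 225.
Since AB² = 277 < 232 + 225 = 457, the triangle is acute, so the smallest enclosing circle is the circumcircle.
Circumcentre = (-0.5, -41/14), r² = 8033/98.
r = √(8033/98) ≈ 9.05.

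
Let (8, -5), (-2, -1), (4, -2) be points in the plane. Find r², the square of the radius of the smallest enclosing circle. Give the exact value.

Call the three points A, B, C in the order given.
Side lengths²: AB² = 116, AC² = 25, BC² = 37.
Since AB² = 116 ≥ 37 + 25 = 62, the angle opposite AB is not acute, so the smallest enclosing circle has AB as diameter.
Centre = midpoint of AB = (3, -3), r² = 116/4 = 29.

29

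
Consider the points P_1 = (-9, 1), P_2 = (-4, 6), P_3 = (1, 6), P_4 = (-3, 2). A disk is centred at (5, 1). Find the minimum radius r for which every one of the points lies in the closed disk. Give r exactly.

The required radius is the distance from (5, 1) to the farthest point.
Squared distances: 196, 106, 41, 65.
Maximum is 196, attained at P_1.
r = √196 = 14.

14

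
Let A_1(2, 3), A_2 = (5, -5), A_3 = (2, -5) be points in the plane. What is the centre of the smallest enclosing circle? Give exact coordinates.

Side lengths²: A_1A_2² = 73, A_1A_3² = 64, A_2A_3² = 9.
Since A_1A_2² = 73 ≥ 64 + 9 = 73, the angle opposite A_1A_2 is not acute, so the smallest enclosing circle has A_1A_2 as diameter.
Centre = midpoint of A_1A_2 = (3.5, -1), r² = 73/4 = 18.25.
Centre = (3.5, -1).

(3.5, -1)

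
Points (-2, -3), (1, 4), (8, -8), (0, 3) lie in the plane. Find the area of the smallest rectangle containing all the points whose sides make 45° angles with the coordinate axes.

In coordinates u = x + y, v = x − y the rectangle is axis-aligned; the map (x,y)→(u,v) scales areas by 2.
u-values: -5, 5, 0, 3; range = 5 − (-5) = 10.
v-values: 1, -3, 16, -3; range = 16 − (-3) = 19.
Area = (10 × 19) / 2 = 95.

95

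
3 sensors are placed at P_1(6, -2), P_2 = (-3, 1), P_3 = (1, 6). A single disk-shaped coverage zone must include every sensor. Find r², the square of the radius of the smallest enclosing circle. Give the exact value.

Side lengths²: P_1P_2² = 90, P_1P_3² = 89, P_2P_3² = 41.
Since P_1P_2² = 90 < 89 + 41 = 130, the triangle is acute, so the smallest enclosing circle is the circumcircle.
Circumcentre = (77/38, 41/38), r² = 18245/722.

18245/722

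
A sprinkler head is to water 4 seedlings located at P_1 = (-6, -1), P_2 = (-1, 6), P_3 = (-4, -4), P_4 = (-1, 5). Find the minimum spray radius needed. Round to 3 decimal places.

The minimum enclosing circle of a finite set is fixed by two of the points (as a diameter) or three (as a circumcircle).
The farthest pair is P_2–P_3 with squared distance 109. The circle on this segment as diameter has centre (-2.5, 1) and r² = 109/4 = 27.25.
Check P_1: distance² to centre = 16.25 ≤ 27.25, so it lies inside.
All remaining points lie in this disk, and no smaller disk contains both endpoints, so this is the minimum enclosing circle.
r = √(27.25) ≈ 5.220.

5.220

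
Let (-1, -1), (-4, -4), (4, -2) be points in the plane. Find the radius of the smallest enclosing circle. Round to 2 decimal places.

4.12

Call the three points A, B, C in the order given.
Side lengths²: AB² = 18, AC² = 26, BC² = 68.
Since BC² = 68 ≥ 26 + 18 = 44, the angle opposite BC is not acute, so the smallest enclosing circle has BC as diameter.
Centre = midpoint of BC = (0, -3), r² = 68/4 = 17.
r = √17 ≈ 4.12.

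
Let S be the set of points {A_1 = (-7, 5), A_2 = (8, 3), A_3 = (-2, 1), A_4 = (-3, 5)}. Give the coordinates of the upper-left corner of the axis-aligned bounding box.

x-range [-7, 8], y-range [1, 5].
The upper-left corner is (-7, 5).

(-7, 5)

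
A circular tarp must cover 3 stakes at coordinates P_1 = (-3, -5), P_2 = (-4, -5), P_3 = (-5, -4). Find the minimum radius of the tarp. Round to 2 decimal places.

1.12

Side lengths²: P_1P_2² = 1, P_1P_3² = 5, P_2P_3² = 2.
Since P_1P_3² = 5 ≥ 2 + 1 = 3, the angle opposite P_1P_3 is not acute, so the smallest enclosing circle has P_1P_3 as diameter.
Centre = midpoint of P_1P_3 = (-4, -4.5), r² = 5/4 = 1.25.
r = √(1.25) ≈ 1.12.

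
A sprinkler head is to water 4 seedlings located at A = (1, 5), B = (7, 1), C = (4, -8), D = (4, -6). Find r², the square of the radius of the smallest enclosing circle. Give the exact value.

44.5

By Welzl's lemma the MEC is supported by two points (diametrically opposite) or three points (on a circumcircle).
The farthest pair is A–C with squared distance 178. The circle on this segment as diameter has centre (2.5, -1.5) and r² = 178/4 = 44.5.
Check B: distance² to centre = 26.5 ≤ 44.5, so it lies inside.
All remaining points lie in this disk, and no smaller disk contains both endpoints, so this is the minimum enclosing circle.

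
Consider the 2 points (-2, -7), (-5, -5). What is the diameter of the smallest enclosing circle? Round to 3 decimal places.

The smallest circle enclosing two points has them as diameter endpoints.
Centre = midpoint = (-3.5, -6); r² = |(-2, -7)−(-5, -5)|²/4 = 13/4 = 3.25.
Diameter = 2r = 2√(3.25) ≈ 3.606.

3.606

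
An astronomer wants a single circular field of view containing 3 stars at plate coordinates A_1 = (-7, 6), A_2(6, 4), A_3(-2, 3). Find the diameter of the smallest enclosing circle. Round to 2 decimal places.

13.15

Side lengths²: A_1A_2² = 173, A_1A_3² = 34, A_2A_3² = 65.
Since A_1A_2² = 173 ≥ 65 + 34 = 99, the angle opposite A_1A_2 is not acute, so the smallest enclosing circle has A_1A_2 as diameter.
Centre = midpoint of A_1A_2 = (-0.5, 5), r² = 173/4 = 43.25.
Diameter = 2r = 2√(43.25) ≈ 13.15.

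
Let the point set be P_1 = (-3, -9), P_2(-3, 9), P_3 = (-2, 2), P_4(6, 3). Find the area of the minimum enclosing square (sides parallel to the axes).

324

The bounding box has width 9 and height 18.
An axis-aligned square enclosing the set must have side ≥ max(width, height).
So the minimum side is max(9, 18) = 18.
Area = 18² = 324.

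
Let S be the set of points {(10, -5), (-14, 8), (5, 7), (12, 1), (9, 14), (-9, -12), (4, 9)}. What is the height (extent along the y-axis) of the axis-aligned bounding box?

max y = 14, min y = -12, so height = 26.

26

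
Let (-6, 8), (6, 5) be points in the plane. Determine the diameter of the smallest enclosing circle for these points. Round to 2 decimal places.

12.37

The smallest circle enclosing two points has them as diameter endpoints.
Centre = midpoint = (0, 6.5); r² = |(-6, 8)−(6, 5)|²/4 = 153/4 = 38.25.
Diameter = 2r = 2√(38.25) ≈ 12.37.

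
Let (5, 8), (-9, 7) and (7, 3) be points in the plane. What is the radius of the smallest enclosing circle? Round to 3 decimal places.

Call the three points A, B, C in the order given.
Side lengths²: AB² = 197, AC² = 29, BC² = 272.
Since BC² = 272 ≥ 197 + 29 = 226, the angle opposite BC is not acute, so the smallest enclosing circle has BC as diameter.
Centre = midpoint of BC = (-1, 5), r² = 272/4 = 68.
r = √68 ≈ 8.246.

8.246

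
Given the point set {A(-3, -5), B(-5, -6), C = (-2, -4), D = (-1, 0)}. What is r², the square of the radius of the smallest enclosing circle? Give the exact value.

13

A smallest enclosing disk is always determined by at most three of the input points on its boundary.
The farthest pair is B–D with squared distance 52. The circle on this segment as diameter has centre (-3, -3) and r² = 52/4 = 13.
Check A: distance² to centre = 4 ≤ 13, so it lies inside.
All remaining points lie in this disk, and no smaller disk contains both endpoints, so this is the minimum enclosing circle.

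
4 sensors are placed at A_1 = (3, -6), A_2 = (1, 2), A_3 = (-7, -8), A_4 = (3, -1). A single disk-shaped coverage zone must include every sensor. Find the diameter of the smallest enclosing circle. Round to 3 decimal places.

The minimum enclosing circle of a finite set is fixed by two of the points (as a diameter) or three (as a circumcircle).
The minimum enclosing circle is determined by three boundary points: A_1, A_2, A_3.
Their circumcentre is (-58/21, -67/21) with r² = 18122/441.
The farthest remaining point A_4 is at distance² 16757/441 ≤ 18122/441.
Diameter = 2r = 2√(18122/441) ≈ 12.821.

12.821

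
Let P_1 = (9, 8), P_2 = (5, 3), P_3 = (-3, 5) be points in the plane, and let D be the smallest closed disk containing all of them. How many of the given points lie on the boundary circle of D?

2

Side lengths²: P_1P_2² = 41, P_1P_3² = 153, P_2P_3² = 68.
Since P_1P_3² = 153 ≥ 68 + 41 = 109, the angle opposite P_1P_3 is not acute, so the smallest enclosing circle has P_1P_3 as diameter.
Centre = midpoint of P_1P_3 = (3, 6.5), r² = 153/4 = 38.25.
The points at distance exactly r from the centre are P_1, P_3 — 2 points.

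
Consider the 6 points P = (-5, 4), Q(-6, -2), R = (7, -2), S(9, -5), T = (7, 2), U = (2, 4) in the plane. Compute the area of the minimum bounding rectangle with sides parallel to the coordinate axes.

x ranges over [-6, 9], width 15.
y ranges over [-5, 4], height 9.
Area = 15 × 9 = 135.

135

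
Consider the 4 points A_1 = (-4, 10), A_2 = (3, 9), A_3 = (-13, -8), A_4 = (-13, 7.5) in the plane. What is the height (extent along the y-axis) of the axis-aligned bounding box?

18

max y = 10, min y = -8, so height = 18.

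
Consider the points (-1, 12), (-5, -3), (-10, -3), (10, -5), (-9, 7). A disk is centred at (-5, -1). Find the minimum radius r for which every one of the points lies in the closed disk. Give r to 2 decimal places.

15.52

The required radius is the distance from (-5, -1) to the farthest point.
Squared distances: 185, 4, 29, 241, 80.
Maximum is 241, attained at (10, -5).
r = √241 ≈ 15.52.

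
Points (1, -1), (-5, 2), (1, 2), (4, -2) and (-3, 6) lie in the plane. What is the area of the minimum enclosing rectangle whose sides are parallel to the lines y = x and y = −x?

45

In coordinates u = x + y, v = x − y the rectangle is axis-aligned; the map (x,y)→(u,v) scales areas by 2.
u-values: 0, -3, 3, 2, 3; range = 3 − (-3) = 6.
v-values: 2, -7, -1, 6, -9; range = 6 − (-9) = 15.
Area = (6 × 15) / 2 = 45.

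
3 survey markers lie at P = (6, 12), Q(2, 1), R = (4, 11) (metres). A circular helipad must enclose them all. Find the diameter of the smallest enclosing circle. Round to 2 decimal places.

Side lengths²: PQ² = 137, PR² = 5, QR² = 104.
Since PQ² = 137 ≥ 104 + 5 = 109, the angle opposite PQ is not acute, so the smallest enclosing circle has PQ as diameter.
Centre = midpoint of PQ = (4, 6.5), r² = 137/4 = 34.25.
Diameter = 2r = 2√(34.25) ≈ 11.70.

11.70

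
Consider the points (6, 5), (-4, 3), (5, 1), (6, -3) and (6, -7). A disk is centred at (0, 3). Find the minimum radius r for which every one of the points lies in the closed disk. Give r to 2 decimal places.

The required radius is the distance from (0, 3) to the farthest point.
Squared distances: 40, 16, 29, 72, 136.
Maximum is 136, attained at (6, -7).
r = √136 ≈ 11.66.

11.66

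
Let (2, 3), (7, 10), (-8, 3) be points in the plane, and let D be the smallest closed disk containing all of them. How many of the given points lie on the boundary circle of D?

Call the three points A, B, C in the order given.
Side lengths²: AB² = 74, AC² = 100, BC² = 274.
Since BC² = 274 ≥ 100 + 74 = 174, the angle opposite BC is not acute, so the smallest enclosing circle has BC as diameter.
Centre = midpoint of BC = (-0.5, 6.5), r² = 274/4 = 68.5.
The points at distance exactly r from the centre are (7, 10), (-8, 3) — 2 points.

2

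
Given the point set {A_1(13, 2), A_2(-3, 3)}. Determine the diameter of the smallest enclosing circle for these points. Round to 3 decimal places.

16.031

The smallest circle enclosing two points has them as diameter endpoints.
Centre = midpoint = (5, 2.5); r² = |A_1A_2|²/4 = 257/4 = 64.25.
Diameter = 2r = 2√(64.25) ≈ 16.031.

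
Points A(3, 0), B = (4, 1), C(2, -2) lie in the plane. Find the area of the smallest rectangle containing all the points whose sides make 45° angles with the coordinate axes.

2.5

In coordinates u = x + y, v = x − y the rectangle is axis-aligned; the map (x,y)→(u,v) scales areas by 2.
u-values: 3, 5, 0; range = 5 − 0 = 5.
v-values: 3, 3, 4; range = 4 − 3 = 1.
Area = (5 × 1) / 2 = 2.5.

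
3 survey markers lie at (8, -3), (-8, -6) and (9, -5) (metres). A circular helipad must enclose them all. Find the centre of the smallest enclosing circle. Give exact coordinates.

(0.5, -5.5)

Call the three points A, B, C in the order given.
Side lengths²: AB² = 265, AC² = 5, BC² = 290.
Since BC² = 290 ≥ 265 + 5 = 270, the angle opposite BC is not acute, so the smallest enclosing circle has BC as diameter.
Centre = midpoint of BC = (0.5, -5.5), r² = 290/4 = 72.5.
Centre = (0.5, -5.5).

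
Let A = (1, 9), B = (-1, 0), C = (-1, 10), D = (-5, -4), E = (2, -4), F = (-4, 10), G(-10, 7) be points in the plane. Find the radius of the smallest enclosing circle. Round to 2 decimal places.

The minimum enclosing circle is determined by three boundary points: C, E, G.
Their circumcentre is (-61/18, 13/6) with r² = 10865/162.
The farthest remaining point A is at distance² 10685/162 ≤ 10865/162.
r = √(10865/162) ≈ 8.19.

8.19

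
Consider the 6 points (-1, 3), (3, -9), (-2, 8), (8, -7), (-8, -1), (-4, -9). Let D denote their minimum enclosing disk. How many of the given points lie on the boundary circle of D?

3

The minimum enclosing circle is determined by three boundary points: (-2, 8), (8, -7), (-4, -9).
Their circumcentre is (0.825, -0.95) with r² = 88.083125.
The farthest remaining point (-8, -1) is at distance² 77.883125 ≤ 88.083125.
The points at distance exactly r from the centre are (-2, 8), (8, -7), (-4, -9) — 3 points.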